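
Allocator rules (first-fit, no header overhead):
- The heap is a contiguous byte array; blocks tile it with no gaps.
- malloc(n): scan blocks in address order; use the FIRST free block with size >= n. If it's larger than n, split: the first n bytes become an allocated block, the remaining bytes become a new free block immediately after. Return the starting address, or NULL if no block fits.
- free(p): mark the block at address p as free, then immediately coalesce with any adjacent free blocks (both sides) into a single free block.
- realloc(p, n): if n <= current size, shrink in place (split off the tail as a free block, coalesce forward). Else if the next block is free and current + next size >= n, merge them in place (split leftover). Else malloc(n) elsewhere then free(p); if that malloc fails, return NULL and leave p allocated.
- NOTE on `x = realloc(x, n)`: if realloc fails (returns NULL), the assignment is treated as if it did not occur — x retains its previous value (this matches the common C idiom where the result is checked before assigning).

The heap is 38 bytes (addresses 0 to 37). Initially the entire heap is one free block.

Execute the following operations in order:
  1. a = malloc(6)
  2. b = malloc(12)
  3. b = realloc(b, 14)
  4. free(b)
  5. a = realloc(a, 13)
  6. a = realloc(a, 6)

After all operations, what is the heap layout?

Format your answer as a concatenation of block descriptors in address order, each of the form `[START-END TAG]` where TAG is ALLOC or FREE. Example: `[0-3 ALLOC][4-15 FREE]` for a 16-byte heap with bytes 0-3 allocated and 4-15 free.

Op 1: a = malloc(6) -> a = 0; heap: [0-5 ALLOC][6-37 FREE]
Op 2: b = malloc(12) -> b = 6; heap: [0-5 ALLOC][6-17 ALLOC][18-37 FREE]
Op 3: b = realloc(b, 14) -> b = 6; heap: [0-5 ALLOC][6-19 ALLOC][20-37 FREE]
Op 4: free(b) -> (freed b); heap: [0-5 ALLOC][6-37 FREE]
Op 5: a = realloc(a, 13) -> a = 0; heap: [0-12 ALLOC][13-37 FREE]
Op 6: a = realloc(a, 6) -> a = 0; heap: [0-5 ALLOC][6-37 FREE]

Answer: [0-5 ALLOC][6-37 FREE]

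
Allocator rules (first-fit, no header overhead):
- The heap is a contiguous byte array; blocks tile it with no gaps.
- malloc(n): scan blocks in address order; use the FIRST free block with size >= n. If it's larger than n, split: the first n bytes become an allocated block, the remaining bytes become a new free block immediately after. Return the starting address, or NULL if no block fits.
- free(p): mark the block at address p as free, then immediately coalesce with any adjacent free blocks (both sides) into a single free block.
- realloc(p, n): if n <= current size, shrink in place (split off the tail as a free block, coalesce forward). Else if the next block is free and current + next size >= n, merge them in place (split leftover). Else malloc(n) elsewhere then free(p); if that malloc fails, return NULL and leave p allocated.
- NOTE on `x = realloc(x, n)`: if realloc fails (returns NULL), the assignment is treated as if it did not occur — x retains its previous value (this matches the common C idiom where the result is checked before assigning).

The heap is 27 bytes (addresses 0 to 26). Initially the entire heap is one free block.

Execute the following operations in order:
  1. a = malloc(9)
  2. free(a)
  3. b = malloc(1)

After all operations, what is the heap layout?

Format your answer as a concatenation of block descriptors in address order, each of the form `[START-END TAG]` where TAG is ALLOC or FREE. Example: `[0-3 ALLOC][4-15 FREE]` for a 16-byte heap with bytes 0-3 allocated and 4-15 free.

Answer: [0-0 ALLOC][1-26 FREE]

Derivation:
Op 1: a = malloc(9) -> a = 0; heap: [0-8 ALLOC][9-26 FREE]
Op 2: free(a) -> (freed a); heap: [0-26 FREE]
Op 3: b = malloc(1) -> b = 0; heap: [0-0 ALLOC][1-26 FREE]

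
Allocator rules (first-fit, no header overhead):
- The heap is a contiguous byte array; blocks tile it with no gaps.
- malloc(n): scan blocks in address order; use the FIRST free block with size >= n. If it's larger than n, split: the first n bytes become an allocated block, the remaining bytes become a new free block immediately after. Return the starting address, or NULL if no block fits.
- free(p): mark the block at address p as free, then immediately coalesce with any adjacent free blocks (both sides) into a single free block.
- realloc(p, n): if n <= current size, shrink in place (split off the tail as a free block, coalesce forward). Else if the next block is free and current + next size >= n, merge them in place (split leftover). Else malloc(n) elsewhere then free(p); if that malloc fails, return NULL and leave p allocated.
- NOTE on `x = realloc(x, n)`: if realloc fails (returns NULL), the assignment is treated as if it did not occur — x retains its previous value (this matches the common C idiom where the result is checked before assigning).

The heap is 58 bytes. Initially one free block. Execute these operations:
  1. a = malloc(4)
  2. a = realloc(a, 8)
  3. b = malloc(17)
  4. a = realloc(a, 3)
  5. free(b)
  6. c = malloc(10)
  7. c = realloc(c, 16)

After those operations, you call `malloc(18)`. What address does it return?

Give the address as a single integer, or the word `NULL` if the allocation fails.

Answer: 19

Derivation:
Op 1: a = malloc(4) -> a = 0; heap: [0-3 ALLOC][4-57 FREE]
Op 2: a = realloc(a, 8) -> a = 0; heap: [0-7 ALLOC][8-57 FREE]
Op 3: b = malloc(17) -> b = 8; heap: [0-7 ALLOC][8-24 ALLOC][25-57 FREE]
Op 4: a = realloc(a, 3) -> a = 0; heap: [0-2 ALLOC][3-7 FREE][8-24 ALLOC][25-57 FREE]
Op 5: free(b) -> (freed b); heap: [0-2 ALLOC][3-57 FREE]
Op 6: c = malloc(10) -> c = 3; heap: [0-2 ALLOC][3-12 ALLOC][13-57 FREE]
Op 7: c = realloc(c, 16) -> c = 3; heap: [0-2 ALLOC][3-18 ALLOC][19-57 FREE]
malloc(18): first-fit scan over [0-2 ALLOC][3-18 ALLOC][19-57 FREE] -> 19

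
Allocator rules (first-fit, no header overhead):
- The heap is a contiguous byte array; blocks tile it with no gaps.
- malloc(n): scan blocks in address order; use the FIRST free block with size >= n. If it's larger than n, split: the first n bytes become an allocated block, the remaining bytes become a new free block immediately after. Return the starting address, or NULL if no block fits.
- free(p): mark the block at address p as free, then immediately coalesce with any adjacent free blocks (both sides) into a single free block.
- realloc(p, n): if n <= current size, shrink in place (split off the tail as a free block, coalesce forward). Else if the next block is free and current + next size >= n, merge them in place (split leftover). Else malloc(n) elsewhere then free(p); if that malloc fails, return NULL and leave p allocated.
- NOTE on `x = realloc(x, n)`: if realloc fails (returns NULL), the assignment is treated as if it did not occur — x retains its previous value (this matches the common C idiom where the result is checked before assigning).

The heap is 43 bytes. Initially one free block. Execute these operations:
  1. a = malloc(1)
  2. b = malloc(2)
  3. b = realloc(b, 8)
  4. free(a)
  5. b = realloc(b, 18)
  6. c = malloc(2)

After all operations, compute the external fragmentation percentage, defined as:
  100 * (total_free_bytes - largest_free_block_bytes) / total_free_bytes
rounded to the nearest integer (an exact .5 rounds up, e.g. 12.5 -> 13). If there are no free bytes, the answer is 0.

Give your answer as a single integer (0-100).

Answer: 4

Derivation:
Op 1: a = malloc(1) -> a = 0; heap: [0-0 ALLOC][1-42 FREE]
Op 2: b = malloc(2) -> b = 1; heap: [0-0 ALLOC][1-2 ALLOC][3-42 FREE]
Op 3: b = realloc(b, 8) -> b = 1; heap: [0-0 ALLOC][1-8 ALLOC][9-42 FREE]
Op 4: free(a) -> (freed a); heap: [0-0 FREE][1-8 ALLOC][9-42 FREE]
Op 5: b = realloc(b, 18) -> b = 1; heap: [0-0 FREE][1-18 ALLOC][19-42 FREE]
Op 6: c = malloc(2) -> c = 19; heap: [0-0 FREE][1-18 ALLOC][19-20 ALLOC][21-42 FREE]
Free blocks: [1 22] total_free=23 largest=22 -> 100*(23-22)/23 = 100/23 ≈ 4.348 -> rounds to 4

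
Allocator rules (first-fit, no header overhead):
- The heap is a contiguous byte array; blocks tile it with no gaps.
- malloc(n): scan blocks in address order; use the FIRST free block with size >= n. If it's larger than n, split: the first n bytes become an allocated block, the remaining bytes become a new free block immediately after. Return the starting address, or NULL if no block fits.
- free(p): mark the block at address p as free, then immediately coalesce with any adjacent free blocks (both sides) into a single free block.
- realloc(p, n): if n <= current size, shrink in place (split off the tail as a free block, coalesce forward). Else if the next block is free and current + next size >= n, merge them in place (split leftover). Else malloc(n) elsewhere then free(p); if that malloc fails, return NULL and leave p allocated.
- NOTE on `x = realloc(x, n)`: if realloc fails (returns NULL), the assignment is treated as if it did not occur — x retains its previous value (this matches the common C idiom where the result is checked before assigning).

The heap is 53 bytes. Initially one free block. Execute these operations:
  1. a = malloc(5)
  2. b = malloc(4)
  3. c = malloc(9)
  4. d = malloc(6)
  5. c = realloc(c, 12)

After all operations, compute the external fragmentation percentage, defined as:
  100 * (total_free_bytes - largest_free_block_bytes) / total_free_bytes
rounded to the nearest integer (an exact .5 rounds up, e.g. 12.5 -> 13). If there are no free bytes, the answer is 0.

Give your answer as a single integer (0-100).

Op 1: a = malloc(5) -> a = 0; heap: [0-4 ALLOC][5-52 FREE]
Op 2: b = malloc(4) -> b = 5; heap: [0-4 ALLOC][5-8 ALLOC][9-52 FREE]
Op 3: c = malloc(9) -> c = 9; heap: [0-4 ALLOC][5-8 ALLOC][9-17 ALLOC][18-52 FREE]
Op 4: d = malloc(6) -> d = 18; heap: [0-4 ALLOC][5-8 ALLOC][9-17 ALLOC][18-23 ALLOC][24-52 FREE]
Op 5: c = realloc(c, 12) -> c = 24; heap: [0-4 ALLOC][5-8 ALLOC][9-17 FREE][18-23 ALLOC][24-35 ALLOC][36-52 FREE]
Free blocks: [9 17] total_free=26 largest=17 -> 100*(26-17)/26 = 900/26 ≈ 34.615 -> rounds to 35

Answer: 35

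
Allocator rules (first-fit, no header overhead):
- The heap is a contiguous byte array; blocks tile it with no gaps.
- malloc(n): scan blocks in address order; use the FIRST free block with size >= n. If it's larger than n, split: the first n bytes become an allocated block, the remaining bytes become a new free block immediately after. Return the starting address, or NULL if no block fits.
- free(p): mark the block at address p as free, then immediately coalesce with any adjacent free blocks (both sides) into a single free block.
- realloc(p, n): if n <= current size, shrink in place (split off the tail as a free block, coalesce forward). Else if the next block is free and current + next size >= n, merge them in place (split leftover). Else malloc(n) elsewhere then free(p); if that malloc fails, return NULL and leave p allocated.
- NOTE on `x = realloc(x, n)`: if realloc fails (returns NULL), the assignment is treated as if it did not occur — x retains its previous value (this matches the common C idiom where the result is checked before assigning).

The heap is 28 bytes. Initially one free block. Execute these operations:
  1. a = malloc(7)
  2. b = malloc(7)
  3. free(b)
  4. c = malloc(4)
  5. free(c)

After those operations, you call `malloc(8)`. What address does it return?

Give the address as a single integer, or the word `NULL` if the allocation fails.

Answer: 7

Derivation:
Op 1: a = malloc(7) -> a = 0; heap: [0-6 ALLOC][7-27 FREE]
Op 2: b = malloc(7) -> b = 7; heap: [0-6 ALLOC][7-13 ALLOC][14-27 FREE]
Op 3: free(b) -> (freed b); heap: [0-6 ALLOC][7-27 FREE]
Op 4: c = malloc(4) -> c = 7; heap: [0-6 ALLOC][7-10 ALLOC][11-27 FREE]
Op 5: free(c) -> (freed c); heap: [0-6 ALLOC][7-27 FREE]
malloc(8): first-fit scan over [0-6 ALLOC][7-27 FREE] -> 7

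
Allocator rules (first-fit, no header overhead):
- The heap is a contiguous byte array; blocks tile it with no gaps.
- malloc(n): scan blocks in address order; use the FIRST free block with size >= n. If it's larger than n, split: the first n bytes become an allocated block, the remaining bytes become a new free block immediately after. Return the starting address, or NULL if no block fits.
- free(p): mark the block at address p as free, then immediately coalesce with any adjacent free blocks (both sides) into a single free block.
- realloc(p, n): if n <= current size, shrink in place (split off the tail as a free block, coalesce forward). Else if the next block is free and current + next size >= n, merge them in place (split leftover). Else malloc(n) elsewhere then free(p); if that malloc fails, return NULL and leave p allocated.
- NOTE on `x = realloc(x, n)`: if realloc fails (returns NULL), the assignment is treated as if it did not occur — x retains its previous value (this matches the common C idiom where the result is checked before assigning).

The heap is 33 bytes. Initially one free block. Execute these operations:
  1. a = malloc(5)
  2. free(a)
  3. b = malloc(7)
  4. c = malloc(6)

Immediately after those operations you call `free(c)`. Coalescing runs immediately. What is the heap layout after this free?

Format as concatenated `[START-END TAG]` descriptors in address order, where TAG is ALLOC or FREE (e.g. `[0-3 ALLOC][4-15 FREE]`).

Answer: [0-6 ALLOC][7-32 FREE]

Derivation:
Op 1: a = malloc(5) -> a = 0; heap: [0-4 ALLOC][5-32 FREE]
Op 2: free(a) -> (freed a); heap: [0-32 FREE]
Op 3: b = malloc(7) -> b = 0; heap: [0-6 ALLOC][7-32 FREE]
Op 4: c = malloc(6) -> c = 7; heap: [0-6 ALLOC][7-12 ALLOC][13-32 FREE]
free(c): c = 7 -> block [7-12 ALLOC]; mark free, coalesce with adjacent free neighbors -> [0-6 ALLOC][7-32 FREE]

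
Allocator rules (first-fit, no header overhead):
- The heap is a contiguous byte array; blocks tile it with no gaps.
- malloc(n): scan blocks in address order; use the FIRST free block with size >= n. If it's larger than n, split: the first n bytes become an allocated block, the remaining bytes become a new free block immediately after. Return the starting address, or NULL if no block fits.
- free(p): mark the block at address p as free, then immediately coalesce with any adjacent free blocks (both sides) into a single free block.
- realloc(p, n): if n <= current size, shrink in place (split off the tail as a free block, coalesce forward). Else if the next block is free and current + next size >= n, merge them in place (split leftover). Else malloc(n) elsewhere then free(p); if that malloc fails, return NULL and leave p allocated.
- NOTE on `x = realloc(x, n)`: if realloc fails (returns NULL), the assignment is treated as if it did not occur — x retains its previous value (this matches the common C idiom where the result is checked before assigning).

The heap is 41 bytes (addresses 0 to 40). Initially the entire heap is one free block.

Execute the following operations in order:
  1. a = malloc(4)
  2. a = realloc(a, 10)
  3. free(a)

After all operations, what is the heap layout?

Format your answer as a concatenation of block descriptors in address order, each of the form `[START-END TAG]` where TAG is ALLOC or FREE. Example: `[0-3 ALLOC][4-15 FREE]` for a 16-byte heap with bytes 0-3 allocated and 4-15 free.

Answer: [0-40 FREE]

Derivation:
Op 1: a = malloc(4) -> a = 0; heap: [0-3 ALLOC][4-40 FREE]
Op 2: a = realloc(a, 10) -> a = 0; heap: [0-9 ALLOC][10-40 FREE]
Op 3: free(a) -> (freed a); heap: [0-40 FREE]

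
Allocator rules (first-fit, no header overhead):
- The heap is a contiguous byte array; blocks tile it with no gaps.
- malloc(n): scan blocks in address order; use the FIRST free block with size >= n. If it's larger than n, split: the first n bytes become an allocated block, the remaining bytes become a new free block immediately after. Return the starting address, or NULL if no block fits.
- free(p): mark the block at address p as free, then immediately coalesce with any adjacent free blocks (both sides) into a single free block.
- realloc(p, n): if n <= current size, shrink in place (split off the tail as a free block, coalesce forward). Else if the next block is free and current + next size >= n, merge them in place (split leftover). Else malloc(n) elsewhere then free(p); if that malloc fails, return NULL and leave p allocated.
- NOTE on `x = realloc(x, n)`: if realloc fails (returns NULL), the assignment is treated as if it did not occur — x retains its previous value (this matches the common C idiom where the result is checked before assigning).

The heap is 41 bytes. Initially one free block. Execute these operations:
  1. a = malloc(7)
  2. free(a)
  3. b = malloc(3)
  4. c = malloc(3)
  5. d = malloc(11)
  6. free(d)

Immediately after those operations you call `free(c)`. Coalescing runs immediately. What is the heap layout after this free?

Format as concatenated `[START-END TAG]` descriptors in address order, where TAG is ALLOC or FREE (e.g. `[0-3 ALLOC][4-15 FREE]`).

Op 1: a = malloc(7) -> a = 0; heap: [0-6 ALLOC][7-40 FREE]
Op 2: free(a) -> (freed a); heap: [0-40 FREE]
Op 3: b = malloc(3) -> b = 0; heap: [0-2 ALLOC][3-40 FREE]
Op 4: c = malloc(3) -> c = 3; heap: [0-2 ALLOC][3-5 ALLOC][6-40 FREE]
Op 5: d = malloc(11) -> d = 6; heap: [0-2 ALLOC][3-5 ALLOC][6-16 ALLOC][17-40 FREE]
Op 6: free(d) -> (freed d); heap: [0-2 ALLOC][3-5 ALLOC][6-40 FREE]
free(c): c = 3 -> block [3-5 ALLOC]; mark free, coalesce with adjacent free neighbors -> [0-2 ALLOC][3-40 FREE]

Answer: [0-2 ALLOC][3-40 FREE]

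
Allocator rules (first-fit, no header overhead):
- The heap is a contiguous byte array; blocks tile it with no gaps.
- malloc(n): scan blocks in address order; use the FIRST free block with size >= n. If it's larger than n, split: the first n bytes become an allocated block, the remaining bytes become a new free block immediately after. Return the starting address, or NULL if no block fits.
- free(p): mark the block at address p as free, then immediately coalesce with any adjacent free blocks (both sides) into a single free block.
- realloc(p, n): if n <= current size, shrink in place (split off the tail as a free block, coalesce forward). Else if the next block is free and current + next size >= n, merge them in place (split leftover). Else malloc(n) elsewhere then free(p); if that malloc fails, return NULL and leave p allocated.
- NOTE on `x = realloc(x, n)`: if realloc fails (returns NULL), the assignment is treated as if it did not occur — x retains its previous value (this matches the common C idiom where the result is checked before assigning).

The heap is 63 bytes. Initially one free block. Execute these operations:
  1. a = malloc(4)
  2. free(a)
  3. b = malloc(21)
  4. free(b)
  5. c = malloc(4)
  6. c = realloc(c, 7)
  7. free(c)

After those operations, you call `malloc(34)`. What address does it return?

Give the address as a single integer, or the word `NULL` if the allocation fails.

Answer: 0

Derivation:
Op 1: a = malloc(4) -> a = 0; heap: [0-3 ALLOC][4-62 FREE]
Op 2: free(a) -> (freed a); heap: [0-62 FREE]
Op 3: b = malloc(21) -> b = 0; heap: [0-20 ALLOC][21-62 FREE]
Op 4: free(b) -> (freed b); heap: [0-62 FREE]
Op 5: c = malloc(4) -> c = 0; heap: [0-3 ALLOC][4-62 FREE]
Op 6: c = realloc(c, 7) -> c = 0; heap: [0-6 ALLOC][7-62 FREE]
Op 7: free(c) -> (freed c); heap: [0-62 FREE]
malloc(34): first-fit scan over [0-62 FREE] -> 0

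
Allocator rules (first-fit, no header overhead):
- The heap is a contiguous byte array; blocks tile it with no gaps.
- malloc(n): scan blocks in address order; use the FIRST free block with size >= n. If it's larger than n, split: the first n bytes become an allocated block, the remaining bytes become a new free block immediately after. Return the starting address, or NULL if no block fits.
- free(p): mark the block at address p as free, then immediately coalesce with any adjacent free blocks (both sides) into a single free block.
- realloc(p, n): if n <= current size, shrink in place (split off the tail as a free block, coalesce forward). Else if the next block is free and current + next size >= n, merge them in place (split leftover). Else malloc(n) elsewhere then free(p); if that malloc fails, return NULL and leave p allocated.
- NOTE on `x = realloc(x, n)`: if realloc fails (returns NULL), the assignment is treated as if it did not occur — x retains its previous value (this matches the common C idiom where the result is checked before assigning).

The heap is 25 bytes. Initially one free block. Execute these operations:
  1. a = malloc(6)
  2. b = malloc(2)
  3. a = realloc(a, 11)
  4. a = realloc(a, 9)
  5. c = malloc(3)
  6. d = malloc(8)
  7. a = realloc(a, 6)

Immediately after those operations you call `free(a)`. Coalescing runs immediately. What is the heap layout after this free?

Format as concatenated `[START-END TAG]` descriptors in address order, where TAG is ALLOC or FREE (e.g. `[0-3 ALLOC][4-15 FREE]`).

Answer: [0-2 ALLOC][3-5 FREE][6-7 ALLOC][8-16 FREE][17-24 ALLOC]

Derivation:
Op 1: a = malloc(6) -> a = 0; heap: [0-5 ALLOC][6-24 FREE]
Op 2: b = malloc(2) -> b = 6; heap: [0-5 ALLOC][6-7 ALLOC][8-24 FREE]
Op 3: a = realloc(a, 11) -> a = 8; heap: [0-5 FREE][6-7 ALLOC][8-18 ALLOC][19-24 FREE]
Op 4: a = realloc(a, 9) -> a = 8; heap: [0-5 FREE][6-7 ALLOC][8-16 ALLOC][17-24 FREE]
Op 5: c = malloc(3) -> c = 0; heap: [0-2 ALLOC][3-5 FREE][6-7 ALLOC][8-16 ALLOC][17-24 FREE]
Op 6: d = malloc(8) -> d = 17; heap: [0-2 ALLOC][3-5 FREE][6-7 ALLOC][8-16 ALLOC][17-24 ALLOC]
Op 7: a = realloc(a, 6) -> a = 8; heap: [0-2 ALLOC][3-5 FREE][6-7 ALLOC][8-13 ALLOC][14-16 FREE][17-24 ALLOC]
free(a): a = 8 -> block [8-13 ALLOC]; mark free, coalesce with adjacent free neighbors -> [0-2 ALLOC][3-5 FREE][6-7 ALLOC][8-16 FREE][17-24 ALLOC]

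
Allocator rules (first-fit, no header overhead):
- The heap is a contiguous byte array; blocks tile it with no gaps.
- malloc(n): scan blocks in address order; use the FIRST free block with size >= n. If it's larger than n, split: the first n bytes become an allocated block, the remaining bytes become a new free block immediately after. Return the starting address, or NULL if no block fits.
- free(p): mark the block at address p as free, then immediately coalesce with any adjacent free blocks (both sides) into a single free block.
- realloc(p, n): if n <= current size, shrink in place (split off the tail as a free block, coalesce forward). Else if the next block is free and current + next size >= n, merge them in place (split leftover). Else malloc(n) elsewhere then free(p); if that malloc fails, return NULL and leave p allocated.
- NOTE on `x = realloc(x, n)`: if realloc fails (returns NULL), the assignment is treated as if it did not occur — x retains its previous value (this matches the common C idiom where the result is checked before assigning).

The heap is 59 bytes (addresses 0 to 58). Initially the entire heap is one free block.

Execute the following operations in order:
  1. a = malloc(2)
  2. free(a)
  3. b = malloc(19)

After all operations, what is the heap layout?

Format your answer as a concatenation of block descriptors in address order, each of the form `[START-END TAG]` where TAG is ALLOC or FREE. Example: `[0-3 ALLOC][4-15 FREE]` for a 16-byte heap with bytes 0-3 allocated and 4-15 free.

Op 1: a = malloc(2) -> a = 0; heap: [0-1 ALLOC][2-58 FREE]
Op 2: free(a) -> (freed a); heap: [0-58 FREE]
Op 3: b = malloc(19) -> b = 0; heap: [0-18 ALLOC][19-58 FREE]

Answer: [0-18 ALLOC][19-58 FREE]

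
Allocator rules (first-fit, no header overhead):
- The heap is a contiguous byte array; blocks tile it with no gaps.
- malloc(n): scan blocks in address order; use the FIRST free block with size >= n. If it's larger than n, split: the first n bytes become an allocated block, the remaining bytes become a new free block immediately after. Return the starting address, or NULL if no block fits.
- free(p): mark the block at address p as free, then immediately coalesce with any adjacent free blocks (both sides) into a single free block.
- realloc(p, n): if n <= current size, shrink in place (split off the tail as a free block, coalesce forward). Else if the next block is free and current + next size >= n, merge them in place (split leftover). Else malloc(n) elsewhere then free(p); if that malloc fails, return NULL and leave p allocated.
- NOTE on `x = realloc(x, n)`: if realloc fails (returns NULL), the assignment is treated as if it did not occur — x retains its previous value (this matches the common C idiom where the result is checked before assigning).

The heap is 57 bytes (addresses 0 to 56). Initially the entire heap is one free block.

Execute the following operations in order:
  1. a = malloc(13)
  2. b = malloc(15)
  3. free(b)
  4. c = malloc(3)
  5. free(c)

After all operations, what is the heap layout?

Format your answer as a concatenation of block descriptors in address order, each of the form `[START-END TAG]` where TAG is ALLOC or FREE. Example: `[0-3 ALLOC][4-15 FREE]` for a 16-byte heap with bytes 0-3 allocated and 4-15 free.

Answer: [0-12 ALLOC][13-56 FREE]

Derivation:
Op 1: a = malloc(13) -> a = 0; heap: [0-12 ALLOC][13-56 FREE]
Op 2: b = malloc(15) -> b = 13; heap: [0-12 ALLOC][13-27 ALLOC][28-56 FREE]
Op 3: free(b) -> (freed b); heap: [0-12 ALLOC][13-56 FREE]
Op 4: c = malloc(3) -> c = 13; heap: [0-12 ALLOC][13-15 ALLOC][16-56 FREE]
Op 5: free(c) -> (freed c); heap: [0-12 ALLOC][13-56 FREE]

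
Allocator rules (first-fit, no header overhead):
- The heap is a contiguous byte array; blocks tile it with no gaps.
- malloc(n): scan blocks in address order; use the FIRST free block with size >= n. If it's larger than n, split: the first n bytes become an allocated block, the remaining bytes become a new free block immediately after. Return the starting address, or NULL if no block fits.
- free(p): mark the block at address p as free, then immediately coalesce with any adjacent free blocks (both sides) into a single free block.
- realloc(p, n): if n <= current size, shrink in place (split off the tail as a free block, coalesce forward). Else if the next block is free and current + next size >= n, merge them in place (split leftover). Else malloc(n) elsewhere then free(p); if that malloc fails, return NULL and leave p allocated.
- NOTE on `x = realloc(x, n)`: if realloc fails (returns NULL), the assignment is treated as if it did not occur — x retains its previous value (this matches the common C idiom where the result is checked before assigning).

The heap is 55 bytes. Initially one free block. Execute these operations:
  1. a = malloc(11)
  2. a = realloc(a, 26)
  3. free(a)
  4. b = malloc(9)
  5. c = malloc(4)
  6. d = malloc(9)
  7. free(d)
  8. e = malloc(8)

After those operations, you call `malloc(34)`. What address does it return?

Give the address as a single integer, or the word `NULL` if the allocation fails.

Answer: 21

Derivation:
Op 1: a = malloc(11) -> a = 0; heap: [0-10 ALLOC][11-54 FREE]
Op 2: a = realloc(a, 26) -> a = 0; heap: [0-25 ALLOC][26-54 FREE]
Op 3: free(a) -> (freed a); heap: [0-54 FREE]
Op 4: b = malloc(9) -> b = 0; heap: [0-8 ALLOC][9-54 FREE]
Op 5: c = malloc(4) -> c = 9; heap: [0-8 ALLOC][9-12 ALLOC][13-54 FREE]
Op 6: d = malloc(9) -> d = 13; heap: [0-8 ALLOC][9-12 ALLOC][13-21 ALLOC][22-54 FREE]
Op 7: free(d) -> (freed d); heap: [0-8 ALLOC][9-12 ALLOC][13-54 FREE]
Op 8: e = malloc(8) -> e = 13; heap: [0-8 ALLOC][9-12 ALLOC][13-20 ALLOC][21-54 FREE]
malloc(34): first-fit scan over [0-8 ALLOC][9-12 ALLOC][13-20 ALLOC][21-54 FREE] -> 21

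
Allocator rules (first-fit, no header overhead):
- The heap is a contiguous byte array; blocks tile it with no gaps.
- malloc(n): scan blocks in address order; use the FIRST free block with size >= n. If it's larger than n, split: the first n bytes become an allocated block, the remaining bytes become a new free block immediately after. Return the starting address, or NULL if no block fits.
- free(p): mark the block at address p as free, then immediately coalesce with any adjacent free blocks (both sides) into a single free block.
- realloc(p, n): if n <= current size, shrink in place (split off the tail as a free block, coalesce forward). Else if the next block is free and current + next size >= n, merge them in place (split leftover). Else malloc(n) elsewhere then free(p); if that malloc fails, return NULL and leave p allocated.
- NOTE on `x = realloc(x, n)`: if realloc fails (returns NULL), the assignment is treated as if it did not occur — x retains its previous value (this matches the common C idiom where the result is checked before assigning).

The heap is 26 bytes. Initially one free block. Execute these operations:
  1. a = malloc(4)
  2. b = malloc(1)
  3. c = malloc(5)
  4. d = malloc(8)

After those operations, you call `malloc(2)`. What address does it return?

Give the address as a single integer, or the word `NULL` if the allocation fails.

Op 1: a = malloc(4) -> a = 0; heap: [0-3 ALLOC][4-25 FREE]
Op 2: b = malloc(1) -> b = 4; heap: [0-3 ALLOC][4-4 ALLOC][5-25 FREE]
Op 3: c = malloc(5) -> c = 5; heap: [0-3 ALLOC][4-4 ALLOC][5-9 ALLOC][10-25 FREE]
Op 4: d = malloc(8) -> d = 10; heap: [0-3 ALLOC][4-4 ALLOC][5-9 ALLOC][10-17 ALLOC][18-25 FREE]
malloc(2): first-fit scan over [0-3 ALLOC][4-4 ALLOC][5-9 ALLOC][10-17 ALLOC][18-25 FREE] -> 18

Answer: 18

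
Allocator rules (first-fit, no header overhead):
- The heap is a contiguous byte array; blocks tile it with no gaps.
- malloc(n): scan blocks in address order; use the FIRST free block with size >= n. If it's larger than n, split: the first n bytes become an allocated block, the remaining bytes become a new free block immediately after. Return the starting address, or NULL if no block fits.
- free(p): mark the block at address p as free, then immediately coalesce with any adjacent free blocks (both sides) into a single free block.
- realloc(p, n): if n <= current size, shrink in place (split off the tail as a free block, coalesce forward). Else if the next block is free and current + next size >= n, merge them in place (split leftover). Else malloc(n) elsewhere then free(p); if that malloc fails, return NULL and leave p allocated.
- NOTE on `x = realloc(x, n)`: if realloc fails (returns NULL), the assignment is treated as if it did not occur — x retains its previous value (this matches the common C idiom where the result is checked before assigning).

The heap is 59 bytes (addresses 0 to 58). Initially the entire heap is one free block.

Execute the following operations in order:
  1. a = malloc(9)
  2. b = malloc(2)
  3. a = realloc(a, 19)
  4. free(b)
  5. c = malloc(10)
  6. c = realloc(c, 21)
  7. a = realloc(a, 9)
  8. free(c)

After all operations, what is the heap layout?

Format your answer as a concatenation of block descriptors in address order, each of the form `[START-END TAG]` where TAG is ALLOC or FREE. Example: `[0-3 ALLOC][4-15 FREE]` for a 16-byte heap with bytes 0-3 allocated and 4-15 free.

Answer: [0-10 FREE][11-19 ALLOC][20-58 FREE]

Derivation:
Op 1: a = malloc(9) -> a = 0; heap: [0-8 ALLOC][9-58 FREE]
Op 2: b = malloc(2) -> b = 9; heap: [0-8 ALLOC][9-10 ALLOC][11-58 FREE]
Op 3: a = realloc(a, 19) -> a = 11; heap: [0-8 FREE][9-10 ALLOC][11-29 ALLOC][30-58 FREE]
Op 4: free(b) -> (freed b); heap: [0-10 FREE][11-29 ALLOC][30-58 FREE]
Op 5: c = malloc(10) -> c = 0; heap: [0-9 ALLOC][10-10 FREE][11-29 ALLOC][30-58 FREE]
Op 6: c = realloc(c, 21) -> c = 30; heap: [0-10 FREE][11-29 ALLOC][30-50 ALLOC][51-58 FREE]
Op 7: a = realloc(a, 9) -> a = 11; heap: [0-10 FREE][11-19 ALLOC][20-29 FREE][30-50 ALLOC][51-58 FREE]
Op 8: free(c) -> (freed c); heap: [0-10 FREE][11-19 ALLOC][20-58 FREE]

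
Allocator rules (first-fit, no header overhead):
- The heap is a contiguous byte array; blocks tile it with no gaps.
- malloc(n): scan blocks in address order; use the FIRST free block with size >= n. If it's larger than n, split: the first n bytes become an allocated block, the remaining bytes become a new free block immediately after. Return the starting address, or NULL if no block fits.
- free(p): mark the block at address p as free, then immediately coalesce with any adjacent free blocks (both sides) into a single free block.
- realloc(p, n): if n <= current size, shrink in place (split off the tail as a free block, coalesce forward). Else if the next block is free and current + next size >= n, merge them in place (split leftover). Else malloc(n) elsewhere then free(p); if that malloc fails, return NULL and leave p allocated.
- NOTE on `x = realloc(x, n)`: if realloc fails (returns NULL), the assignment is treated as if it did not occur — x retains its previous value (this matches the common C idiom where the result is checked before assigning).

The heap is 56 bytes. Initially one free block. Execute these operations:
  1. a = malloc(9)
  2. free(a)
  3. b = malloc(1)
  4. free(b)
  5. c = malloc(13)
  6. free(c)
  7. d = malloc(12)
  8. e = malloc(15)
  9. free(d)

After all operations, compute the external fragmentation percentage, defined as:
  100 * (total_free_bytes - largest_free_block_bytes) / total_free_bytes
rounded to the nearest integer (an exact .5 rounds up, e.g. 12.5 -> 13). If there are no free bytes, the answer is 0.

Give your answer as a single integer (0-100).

Op 1: a = malloc(9) -> a = 0; heap: [0-8 ALLOC][9-55 FREE]
Op 2: free(a) -> (freed a); heap: [0-55 FREE]
Op 3: b = malloc(1) -> b = 0; heap: [0-0 ALLOC][1-55 FREE]
Op 4: free(b) -> (freed b); heap: [0-55 FREE]
Op 5: c = malloc(13) -> c = 0; heap: [0-12 ALLOC][13-55 FREE]
Op 6: free(c) -> (freed c); heap: [0-55 FREE]
Op 7: d = malloc(12) -> d = 0; heap: [0-11 ALLOC][12-55 FREE]
Op 8: e = malloc(15) -> e = 12; heap: [0-11 ALLOC][12-26 ALLOC][27-55 FREE]
Op 9: free(d) -> (freed d); heap: [0-11 FREE][12-26 ALLOC][27-55 FREE]
Free blocks: [12 29] total_free=41 largest=29 -> 100*(41-29)/41 = 1200/41 ≈ 29.268 -> rounds to 29

Answer: 29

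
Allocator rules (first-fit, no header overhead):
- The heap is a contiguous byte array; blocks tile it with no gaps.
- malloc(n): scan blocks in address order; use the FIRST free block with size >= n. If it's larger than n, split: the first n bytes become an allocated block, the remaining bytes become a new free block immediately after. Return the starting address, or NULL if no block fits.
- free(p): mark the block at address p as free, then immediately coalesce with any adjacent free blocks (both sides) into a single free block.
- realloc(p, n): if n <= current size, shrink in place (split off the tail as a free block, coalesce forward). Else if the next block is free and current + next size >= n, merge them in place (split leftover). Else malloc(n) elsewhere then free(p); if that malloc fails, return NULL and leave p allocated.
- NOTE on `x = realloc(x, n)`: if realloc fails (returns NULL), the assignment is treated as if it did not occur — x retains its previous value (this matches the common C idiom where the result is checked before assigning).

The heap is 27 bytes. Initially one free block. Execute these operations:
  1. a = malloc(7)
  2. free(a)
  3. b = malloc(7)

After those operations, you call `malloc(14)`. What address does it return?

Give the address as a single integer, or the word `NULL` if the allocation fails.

Answer: 7

Derivation:
Op 1: a = malloc(7) -> a = 0; heap: [0-6 ALLOC][7-26 FREE]
Op 2: free(a) -> (freed a); heap: [0-26 FREE]
Op 3: b = malloc(7) -> b = 0; heap: [0-6 ALLOC][7-26 FREE]
malloc(14): first-fit scan over [0-6 ALLOC][7-26 FREE] -> 7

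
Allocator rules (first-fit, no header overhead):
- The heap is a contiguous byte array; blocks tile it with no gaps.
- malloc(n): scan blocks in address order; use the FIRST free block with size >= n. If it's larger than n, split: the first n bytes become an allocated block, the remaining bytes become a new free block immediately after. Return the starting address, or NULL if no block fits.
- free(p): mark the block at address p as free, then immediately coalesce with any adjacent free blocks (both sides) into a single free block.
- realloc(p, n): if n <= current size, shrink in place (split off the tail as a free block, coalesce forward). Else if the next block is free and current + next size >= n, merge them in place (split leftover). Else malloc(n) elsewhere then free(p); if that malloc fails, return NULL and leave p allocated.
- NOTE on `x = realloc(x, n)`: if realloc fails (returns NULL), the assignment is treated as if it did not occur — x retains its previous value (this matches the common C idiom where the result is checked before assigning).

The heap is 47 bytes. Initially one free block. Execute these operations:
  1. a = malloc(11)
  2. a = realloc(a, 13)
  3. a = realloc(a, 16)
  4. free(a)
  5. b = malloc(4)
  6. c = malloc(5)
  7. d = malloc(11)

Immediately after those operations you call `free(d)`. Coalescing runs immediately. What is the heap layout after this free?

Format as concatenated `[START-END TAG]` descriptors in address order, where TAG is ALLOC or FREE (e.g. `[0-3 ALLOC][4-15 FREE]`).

Answer: [0-3 ALLOC][4-8 ALLOC][9-46 FREE]

Derivation:
Op 1: a = malloc(11) -> a = 0; heap: [0-10 ALLOC][11-46 FREE]
Op 2: a = realloc(a, 13) -> a = 0; heap: [0-12 ALLOC][13-46 FREE]
Op 3: a = realloc(a, 16) -> a = 0; heap: [0-15 ALLOC][16-46 FREE]
Op 4: free(a) -> (freed a); heap: [0-46 FREE]
Op 5: b = malloc(4) -> b = 0; heap: [0-3 ALLOC][4-46 FREE]
Op 6: c = malloc(5) -> c = 4; heap: [0-3 ALLOC][4-8 ALLOC][9-46 FREE]
Op 7: d = malloc(11) -> d = 9; heap: [0-3 ALLOC][4-8 ALLOC][9-19 ALLOC][20-46 FREE]
free(d): d = 9 -> block [9-19 ALLOC]; mark free, coalesce with adjacent free neighbors -> [0-3 ALLOC][4-8 ALLOC][9-46 FREE]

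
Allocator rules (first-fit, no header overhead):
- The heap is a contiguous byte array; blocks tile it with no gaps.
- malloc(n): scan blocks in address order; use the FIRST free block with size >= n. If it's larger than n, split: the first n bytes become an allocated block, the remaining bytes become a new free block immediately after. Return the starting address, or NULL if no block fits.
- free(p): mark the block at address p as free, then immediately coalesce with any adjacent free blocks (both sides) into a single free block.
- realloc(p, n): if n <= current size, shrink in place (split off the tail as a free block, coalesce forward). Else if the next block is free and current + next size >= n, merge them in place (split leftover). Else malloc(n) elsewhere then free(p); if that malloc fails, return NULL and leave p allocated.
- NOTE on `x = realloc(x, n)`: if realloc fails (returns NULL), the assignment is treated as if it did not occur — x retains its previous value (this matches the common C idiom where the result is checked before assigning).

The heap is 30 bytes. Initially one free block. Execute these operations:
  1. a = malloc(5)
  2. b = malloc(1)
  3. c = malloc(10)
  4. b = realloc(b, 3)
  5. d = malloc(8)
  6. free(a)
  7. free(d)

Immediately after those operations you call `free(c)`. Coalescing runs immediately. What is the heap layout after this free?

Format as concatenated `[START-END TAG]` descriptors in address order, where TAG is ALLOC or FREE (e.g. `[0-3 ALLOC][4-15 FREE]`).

Op 1: a = malloc(5) -> a = 0; heap: [0-4 ALLOC][5-29 FREE]
Op 2: b = malloc(1) -> b = 5; heap: [0-4 ALLOC][5-5 ALLOC][6-29 FREE]
Op 3: c = malloc(10) -> c = 6; heap: [0-4 ALLOC][5-5 ALLOC][6-15 ALLOC][16-29 FREE]
Op 4: b = realloc(b, 3) -> b = 16; heap: [0-4 ALLOC][5-5 FREE][6-15 ALLOC][16-18 ALLOC][19-29 FREE]
Op 5: d = malloc(8) -> d = 19; heap: [0-4 ALLOC][5-5 FREE][6-15 ALLOC][16-18 ALLOC][19-26 ALLOC][27-29 FREE]
Op 6: free(a) -> (freed a); heap: [0-5 FREE][6-15 ALLOC][16-18 ALLOC][19-26 ALLOC][27-29 FREE]
Op 7: free(d) -> (freed d); heap: [0-5 FREE][6-15 ALLOC][16-18 ALLOC][19-29 FREE]
free(c): c = 6 -> block [6-15 ALLOC]; mark free, coalesce with adjacent free neighbors -> [0-15 FREE][16-18 ALLOC][19-29 FREE]

Answer: [0-15 FREE][16-18 ALLOC][19-29 FREE]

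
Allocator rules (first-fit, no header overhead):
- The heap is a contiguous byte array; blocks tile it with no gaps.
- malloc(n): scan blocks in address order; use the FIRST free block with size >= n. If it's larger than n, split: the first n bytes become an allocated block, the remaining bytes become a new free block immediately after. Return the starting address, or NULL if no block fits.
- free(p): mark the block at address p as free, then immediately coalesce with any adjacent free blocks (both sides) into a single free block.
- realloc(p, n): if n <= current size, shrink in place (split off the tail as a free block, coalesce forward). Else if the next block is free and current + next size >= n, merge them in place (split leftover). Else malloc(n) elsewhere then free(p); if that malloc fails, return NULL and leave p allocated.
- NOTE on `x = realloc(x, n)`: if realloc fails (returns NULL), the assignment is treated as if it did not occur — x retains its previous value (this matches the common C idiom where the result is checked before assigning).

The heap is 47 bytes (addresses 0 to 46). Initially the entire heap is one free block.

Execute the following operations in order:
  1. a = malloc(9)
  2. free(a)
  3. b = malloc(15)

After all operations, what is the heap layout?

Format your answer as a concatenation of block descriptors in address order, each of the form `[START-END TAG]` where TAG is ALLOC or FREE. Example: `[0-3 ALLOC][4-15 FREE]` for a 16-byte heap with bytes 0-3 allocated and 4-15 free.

Op 1: a = malloc(9) -> a = 0; heap: [0-8 ALLOC][9-46 FREE]
Op 2: free(a) -> (freed a); heap: [0-46 FREE]
Op 3: b = malloc(15) -> b = 0; heap: [0-14 ALLOC][15-46 FREE]

Answer: [0-14 ALLOC][15-46 FREE]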